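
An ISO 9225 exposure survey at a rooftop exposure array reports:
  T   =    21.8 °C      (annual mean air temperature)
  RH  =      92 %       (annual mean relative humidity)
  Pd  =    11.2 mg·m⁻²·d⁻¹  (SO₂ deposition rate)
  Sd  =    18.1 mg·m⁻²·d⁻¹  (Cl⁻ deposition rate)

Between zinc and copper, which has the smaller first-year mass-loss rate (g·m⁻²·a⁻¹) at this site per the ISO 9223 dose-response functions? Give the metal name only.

zinc: temperature factor f = -0.071·(11.8) = -0.8378
  Pd branch = 0.0129·Pd^0.44·e^(0.046·RH+f) = 1.113 μm/a
  Sd branch = 0.0175·Sd^0.57·e^(0.008·RH+0.085·T) = 1.214 μm/a
  r_corr = 1.113 + 1.214 = 2.327 μm/a
  mass loss = 2.327 μm/a × 7.14 g/cm³ = 16.61 g·m⁻²·a⁻¹
copper: temperature factor f = -0.080·(11.8) = -0.9440
  Pd branch = 0.0053·Pd^0.26·e^(0.059·RH+f) = 0.8799 μm/a
  Cl⁻ term: 0.01025·18.1^0.27·exp(0.036·92+0.049·21.8) = 1.789
  sum: 0.8799 + 1.789 → r_corr = 2.669 μm/a
  mass loss = 2.669 μm/a × 8.96 g/cm³ = 23.91 g·m⁻²·a⁻¹
Ordering by g·m⁻²·a⁻¹: copper (23.9) > zinc (16.6)

zinc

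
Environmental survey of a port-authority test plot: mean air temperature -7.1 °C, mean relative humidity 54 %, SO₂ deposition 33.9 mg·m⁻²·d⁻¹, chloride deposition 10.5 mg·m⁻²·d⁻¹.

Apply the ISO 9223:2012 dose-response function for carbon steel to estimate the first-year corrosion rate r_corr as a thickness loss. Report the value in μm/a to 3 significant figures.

r_corr = 4.46 μm/a

carbon steel: temperature factor f = +0.150·(-17.1) = -2.5650
  sulphur-dioxide contribution → 2.505 μm/a
  chloride contribution → 1.96 μm/a
  ⇒ r_corr(carbon steel) = 4.465 μm/a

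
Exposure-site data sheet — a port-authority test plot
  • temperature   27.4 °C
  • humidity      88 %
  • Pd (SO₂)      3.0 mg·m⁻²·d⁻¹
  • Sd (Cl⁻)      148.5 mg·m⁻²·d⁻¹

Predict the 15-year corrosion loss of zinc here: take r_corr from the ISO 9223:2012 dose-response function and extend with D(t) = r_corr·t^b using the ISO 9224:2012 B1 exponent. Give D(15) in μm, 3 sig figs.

D(15) = 59.9 μm

zinc: T>10 °C ⇒ hinge -0.071·(27.4−10) = -1.2354
  SO₂ term: 0.0129·3.0^0.44·exp(0.046·88-1.2354) = 0.3484
  Cl⁻ term: 0.0175·148.5^0.57·exp(0.008·88+0.085·27.4) = 6.283
  sum: 0.3484 + 6.283 → r_corr = 6.631 μm/a
Long-term exponent b (ISO 9224 Table 2, B1) = 0.813
  D(15) = 6.631 × 15^0.813 = 6.631 × 9.04 = 59.94 μm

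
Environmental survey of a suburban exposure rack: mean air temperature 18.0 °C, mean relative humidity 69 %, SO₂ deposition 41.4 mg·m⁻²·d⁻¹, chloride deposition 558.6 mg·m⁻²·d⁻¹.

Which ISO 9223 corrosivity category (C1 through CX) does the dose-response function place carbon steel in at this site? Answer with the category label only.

carbon steel: temperature factor f = -0.054·(8.0) = -0.4320
  sulphur-dioxide contribution → 31.66 μm/a
  chloride contribution → 103.1 μm/a
  total first-year rate 134.8 μm/a
135 μm/a falls in (80, 200] for carbon steel → category C5

C5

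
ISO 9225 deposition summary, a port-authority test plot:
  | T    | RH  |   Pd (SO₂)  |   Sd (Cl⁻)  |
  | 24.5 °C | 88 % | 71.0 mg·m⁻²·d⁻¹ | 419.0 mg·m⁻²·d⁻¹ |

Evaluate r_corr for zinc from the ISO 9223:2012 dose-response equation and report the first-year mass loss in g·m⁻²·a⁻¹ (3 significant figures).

r_corr = 75.6 g·m⁻²·a⁻¹

zinc: f(T) = -0.071·(T−10) [T>10 °C] = -1.0295
  Pd branch = 0.0129·Pd^0.44·e^(0.046·RH+f) = 1.722 μm/a
  Cl⁻ term: 0.0175·419.0^0.57·exp(0.008·88+0.085·24.5) = 8.869
  sum: 1.722 + 8.869 → r_corr = 10.59 μm/a
Convert to mass loss: 10.59 μm/a × 7.14 g/cm³ = 75.62 g·m⁻²·a⁻¹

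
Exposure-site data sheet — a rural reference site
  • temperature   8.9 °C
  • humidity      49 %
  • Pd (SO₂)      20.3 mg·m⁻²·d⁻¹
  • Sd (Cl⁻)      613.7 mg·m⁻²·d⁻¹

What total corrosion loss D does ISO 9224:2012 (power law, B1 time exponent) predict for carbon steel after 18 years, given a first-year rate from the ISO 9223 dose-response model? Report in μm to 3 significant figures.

D(18) = 265 μm

carbon steel: f(T) = +0.150·(T−10) [T≤10 °C] = -0.1650
  SO₂ term: 1.77·20.3^0.52·exp(0.02·49-0.1650) = 19.13
  Sd branch = 0.102·Sd^0.62·e^(0.033·RH+0.04·T) = 39.26 μm/a
  r_corr = 19.13 + 39.26 = 58.4 μm/a
Power-law: D(18) = r_corr · 18^0.523
  D(18) = 58.4 × 18^0.523 = 58.4 × 4.534 = 264.8 μm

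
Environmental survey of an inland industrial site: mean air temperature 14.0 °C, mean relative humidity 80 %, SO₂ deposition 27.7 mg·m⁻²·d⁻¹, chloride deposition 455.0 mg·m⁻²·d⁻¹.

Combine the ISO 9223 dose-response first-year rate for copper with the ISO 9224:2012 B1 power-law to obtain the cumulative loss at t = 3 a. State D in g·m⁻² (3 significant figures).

D(3) = 54.4 g·m⁻²

copper: temperature factor f = -0.080·(4.0) = -0.3200
  SO₂ term: 0.0053·27.7^0.26·exp(0.059·80-0.3200) = 1.024
  Cl⁻ term: 0.01025·455.0^0.27·exp(0.036·80+0.049·14.0) = 1.893
  r_corr = 1.024 + 1.893 = 2.916 μm/a
Power-law: D(3) = r_corr · 3^0.667
  D(3) = 2.916 × 3^0.667 = 2.916 × 2.081 = 6.069 μm
  Mass loss = 6.069 μm × 8.96 g/cm³ = 54.38 g·m⁻²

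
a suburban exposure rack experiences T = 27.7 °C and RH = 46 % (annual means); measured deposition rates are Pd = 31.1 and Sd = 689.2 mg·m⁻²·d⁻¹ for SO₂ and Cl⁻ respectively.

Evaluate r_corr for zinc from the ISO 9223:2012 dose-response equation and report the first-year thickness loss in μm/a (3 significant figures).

zinc: temperature factor f = -0.071·(17.7) = -1.2567
  Pd branch = 0.0129·Pd^0.44·e^(0.046·RH+f) = 0.1382 μm/a
  Cl⁻ term: 0.0175·689.2^0.57·exp(0.008·46+0.085·27.7) = 11.05
  r_corr = 0.1382 + 11.05 = 11.19 μm/a

r_corr = 11.2 μm/a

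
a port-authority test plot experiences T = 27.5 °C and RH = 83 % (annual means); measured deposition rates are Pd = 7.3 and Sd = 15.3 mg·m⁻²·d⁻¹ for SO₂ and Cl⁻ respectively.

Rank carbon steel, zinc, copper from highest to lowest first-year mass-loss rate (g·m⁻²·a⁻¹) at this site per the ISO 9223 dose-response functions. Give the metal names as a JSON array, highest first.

["carbon steel", "copper", "zinc"]

carbon steel: f(T) = -0.054·(T−10) [T>10 °C] = -0.9450
  SO₂ term: 1.77·7.3^0.52·exp(0.02·83-0.9450) = 10.17
  Sd branch = 0.102·Sd^0.62·e^(0.033·RH+0.04·T) = 25.73 μm/a
  r_corr = 10.17 + 25.73 = 35.9 μm/a
  mass loss = 35.9 μm/a × 7.85 g/cm³ = 281.8 g·m⁻²·a⁻¹
zinc: f(T) = -0.071·(T−10) [T>10 °C] = -1.2425
  SO₂ term: 0.0129·7.3^0.44·exp(0.046·83-1.2425) = 0.4064
  Sd branch = 0.0175·Sd^0.57·e^(0.008·RH+0.085·T) = 1.667 μm/a
  r_corr = 0.4064 + 1.667 = 2.073 μm/a
  mass loss = 2.073 μm/a × 7.14 g/cm³ = 14.8 g·m⁻²·a⁻¹
copper: f(T) = -0.080·(T−10) [T>10 °C] = -1.4000
  Pd branch = 0.0053·Pd^0.26·e^(0.059·RH+f) = 0.2934 μm/a
  Sd branch = 0.01025·Sd^0.27·e^(0.036·RH+0.049·T) = 1.635 μm/a
  r_corr = 0.2934 + 1.635 = 1.928 μm/a
  mass loss = 1.928 μm/a × 8.96 g/cm³ = 17.28 g·m⁻²·a⁻¹
Ordering by g·m⁻²·a⁻¹: carbon steel (282) > copper (17.3) > zinc (14.8)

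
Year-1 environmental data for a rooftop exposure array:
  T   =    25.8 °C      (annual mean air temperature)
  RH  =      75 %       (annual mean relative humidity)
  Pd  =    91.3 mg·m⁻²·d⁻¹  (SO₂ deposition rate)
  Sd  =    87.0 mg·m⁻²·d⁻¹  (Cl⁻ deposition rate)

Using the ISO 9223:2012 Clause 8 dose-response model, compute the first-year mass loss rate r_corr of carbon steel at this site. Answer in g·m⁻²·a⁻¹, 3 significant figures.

carbon steel: T>10 °C ⇒ hinge -0.054·(25.8−10) = -0.8532
  sulphur-dioxide contribution → 35.34 μm/a
  chloride contribution → 54.22 μm/a
  total first-year rate 89.57 μm/a
Convert to mass loss: 89.57 μm/a × 7.85 g/cm³ = 703.1 g·m⁻²·a⁻¹

r_corr = 703 g·m⁻²·a⁻¹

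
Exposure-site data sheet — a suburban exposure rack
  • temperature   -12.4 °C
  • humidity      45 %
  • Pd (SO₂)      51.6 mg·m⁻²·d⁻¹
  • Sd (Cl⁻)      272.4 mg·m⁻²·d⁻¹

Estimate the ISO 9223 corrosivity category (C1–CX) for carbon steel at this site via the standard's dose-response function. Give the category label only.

carbon steel: temperature factor f = +0.150·(-22.4) = -3.3600
  sulphur-dioxide contribution → 1.175 μm/a
  chloride contribution → 8.87 μm/a
  ⇒ r_corr(carbon steel) = 10.05 μm/a
ISO 9223 Table 2 (carbon steel): 1.3 < 10 ≤ 25 μm/a ⇒ C2

C2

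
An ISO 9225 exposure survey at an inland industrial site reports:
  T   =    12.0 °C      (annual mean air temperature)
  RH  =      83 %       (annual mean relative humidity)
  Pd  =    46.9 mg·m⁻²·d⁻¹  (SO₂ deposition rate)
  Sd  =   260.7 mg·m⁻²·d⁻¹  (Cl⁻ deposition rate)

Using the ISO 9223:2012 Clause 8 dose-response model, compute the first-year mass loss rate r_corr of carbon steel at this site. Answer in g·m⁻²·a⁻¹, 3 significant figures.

carbon steel: T>10 °C ⇒ hinge -0.054·(12.0−10) = -0.1080
  SO₂ term: 1.77·46.9^0.52·exp(0.02·83-0.1080) = 61.8
  Sd branch = 0.102·Sd^0.62·e^(0.033·RH+0.04·T) = 80.28 μm/a
  r_corr = 61.8 + 80.28 = 142.1 μm/a
Convert to mass loss: 142.1 μm/a × 7.85 g/cm³ = 1115 g·m⁻²·a⁻¹

r_corr = 1.12e+03 g·m⁻²·a⁻¹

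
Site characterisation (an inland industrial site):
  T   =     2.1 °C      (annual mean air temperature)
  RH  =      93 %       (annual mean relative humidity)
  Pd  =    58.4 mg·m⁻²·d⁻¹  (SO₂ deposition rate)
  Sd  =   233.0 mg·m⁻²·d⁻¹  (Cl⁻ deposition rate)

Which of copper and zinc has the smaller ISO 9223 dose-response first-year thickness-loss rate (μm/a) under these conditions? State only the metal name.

copper: f(T) = +0.126·(T−10) [T≤10 °C] = -0.9954
  sulphur-dioxide contribution → 1.362 μm/a
  chloride contribution → 1.408 μm/a
  ⇒ r_corr(copper) = 2.77 μm/a
zinc: T≤10 °C ⇒ hinge +0.038·(2.1−10) = -0.3002
  sulphur-dioxide contribution → 4.124 μm/a
  chloride contribution → 0.9842 μm/a
  ⇒ r_corr(zinc) = 5.108 μm/a
Ordering by μm/a: zinc (5.11) > copper (2.77)

copper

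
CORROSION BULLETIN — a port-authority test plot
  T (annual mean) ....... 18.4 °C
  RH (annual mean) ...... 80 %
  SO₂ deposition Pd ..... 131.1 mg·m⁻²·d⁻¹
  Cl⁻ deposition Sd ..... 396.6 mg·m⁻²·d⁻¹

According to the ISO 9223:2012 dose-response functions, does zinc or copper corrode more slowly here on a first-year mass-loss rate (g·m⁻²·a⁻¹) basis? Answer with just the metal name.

copper

zinc: temperature factor f = -0.071·(8.4) = -0.5964
  Pd branch = 0.0129·Pd^0.44·e^(0.046·RH+f) = 2.407 μm/a
  Cl⁻ term: 0.0175·396.6^0.57·exp(0.008·80+0.085·18.4) = 4.8
  r_corr = 2.407 + 4.8 = 7.208 μm/a
  mass loss = 7.208 μm/a × 7.14 g/cm³ = 51.46 g·m⁻²·a⁻¹
copper: T>10 °C ⇒ hinge -0.080·(18.4−10) = -0.6720
  SO₂ term: 0.0053·131.1^0.26·exp(0.059·80-0.6720) = 1.079
  Sd branch = 0.01025·Sd^0.27·e^(0.036·RH+0.049·T) = 2.263 μm/a
  r_corr = 1.079 + 2.263 = 3.341 μm/a
  mass loss = 3.341 μm/a × 8.96 g/cm³ = 29.94 g·m⁻²·a⁻¹
Ordering by g·m⁻²·a⁻¹: zinc (51.5) > copper (29.9)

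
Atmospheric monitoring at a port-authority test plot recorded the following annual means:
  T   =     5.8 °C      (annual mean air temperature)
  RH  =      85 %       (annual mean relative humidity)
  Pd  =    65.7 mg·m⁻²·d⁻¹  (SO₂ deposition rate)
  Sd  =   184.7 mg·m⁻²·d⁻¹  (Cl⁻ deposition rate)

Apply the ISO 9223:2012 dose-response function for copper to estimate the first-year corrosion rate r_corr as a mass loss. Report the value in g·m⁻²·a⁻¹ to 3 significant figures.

copper: T≤10 °C ⇒ hinge +0.126·(5.8−10) = -0.5292
  sulphur-dioxide contribution → 1.396 μm/a
  chloride contribution → 1.189 μm/a
  ⇒ r_corr(copper) = 2.585 μm/a
Convert to mass loss: 2.585 μm/a × 8.96 g/cm³ = 23.16 g·m⁻²·a⁻¹

r_corr = 23.2 g·m⁻²·a⁻¹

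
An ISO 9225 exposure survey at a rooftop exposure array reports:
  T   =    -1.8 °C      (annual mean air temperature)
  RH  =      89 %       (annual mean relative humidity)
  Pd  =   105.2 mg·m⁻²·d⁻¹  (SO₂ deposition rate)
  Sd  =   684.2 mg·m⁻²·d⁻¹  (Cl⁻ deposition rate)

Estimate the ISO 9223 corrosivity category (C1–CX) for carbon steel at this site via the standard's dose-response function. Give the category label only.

carbon steel: temperature factor f = +0.150·(-11.8) = -1.7700
  sulphur-dioxide contribution → 20.13 μm/a
  chloride contribution → 102.5 μm/a
  ⇒ r_corr(carbon steel) = 122.6 μm/a
123 μm/a falls in (80, 200] for carbon steel → category C5

C5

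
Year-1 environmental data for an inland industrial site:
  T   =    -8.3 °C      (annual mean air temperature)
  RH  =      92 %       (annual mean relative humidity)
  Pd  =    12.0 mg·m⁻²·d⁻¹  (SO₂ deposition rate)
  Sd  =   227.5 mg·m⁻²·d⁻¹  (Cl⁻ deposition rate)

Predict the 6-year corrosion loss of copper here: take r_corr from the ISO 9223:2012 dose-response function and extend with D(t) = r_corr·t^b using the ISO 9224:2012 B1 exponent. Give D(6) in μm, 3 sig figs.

D(6) = 3.44 μm

copper: T≤10 °C ⇒ hinge +0.126·(-8.3−10) = -2.3058
  Pd branch = 0.0053·Pd^0.26·e^(0.059·RH+f) = 0.2295 μm/a
  Sd branch = 0.01025·Sd^0.27·e^(0.036·RH+0.049·T) = 0.8107 μm/a
  r_corr = 0.2295 + 0.8107 = 1.04 μm/a
ISO 9224: D(t) = r_corr · t^b with b = 0.667 (copper, B1)
  D(6) = 1.04 × 6^0.667 = 1.04 × 3.304 = 3.437 μm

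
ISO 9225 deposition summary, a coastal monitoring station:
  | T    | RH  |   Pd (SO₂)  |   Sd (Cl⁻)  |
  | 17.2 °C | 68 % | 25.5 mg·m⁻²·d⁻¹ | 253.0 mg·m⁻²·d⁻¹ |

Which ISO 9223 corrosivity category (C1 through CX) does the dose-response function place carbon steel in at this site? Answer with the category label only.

carbon steel: temperature factor f = -0.054·(7.2) = -0.3888
  SO₂ term: 1.77·25.5^0.52·exp(0.02·68-0.3888) = 25.19
  Sd branch = 0.102·Sd^0.62·e^(0.033·RH+0.04·T) = 59.14 μm/a
  sum: 25.19 + 59.14 → r_corr = 84.33 μm/a
Category bounds: 80…200 μm/a bracket r_corr ⇒ C5

C5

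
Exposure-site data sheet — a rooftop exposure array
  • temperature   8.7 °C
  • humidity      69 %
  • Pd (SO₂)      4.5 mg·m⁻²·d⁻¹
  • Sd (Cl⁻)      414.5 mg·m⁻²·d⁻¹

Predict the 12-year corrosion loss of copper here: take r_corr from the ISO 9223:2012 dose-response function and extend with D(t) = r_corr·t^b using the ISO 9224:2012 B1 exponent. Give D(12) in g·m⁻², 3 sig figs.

D(12) = 63.4 g·m⁻²

copper: temperature factor f = +0.126·(-1.3) = -0.1638
  sulphur-dioxide contribution → 0.3899 μm/a
  chloride contribution → 0.958 μm/a
  ⇒ r_corr(copper) = 1.348 μm/a
ISO 9224: D(t) = r_corr · t^b with b = 0.667 (copper, B1)
  D(12) = 1.348 × 12^0.667 = 1.348 × 5.246 = 7.071 μm
  Mass loss = 7.071 μm × 8.96 g/cm³ = 63.36 g·m⁻²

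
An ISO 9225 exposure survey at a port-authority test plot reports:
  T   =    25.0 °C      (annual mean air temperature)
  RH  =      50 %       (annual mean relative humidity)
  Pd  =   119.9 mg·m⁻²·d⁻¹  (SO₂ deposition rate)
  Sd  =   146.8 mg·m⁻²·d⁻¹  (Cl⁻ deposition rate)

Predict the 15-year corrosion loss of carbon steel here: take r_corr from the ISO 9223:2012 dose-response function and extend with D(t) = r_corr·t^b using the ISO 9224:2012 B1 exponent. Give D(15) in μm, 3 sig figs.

D(15) = 238 μm

carbon steel: f(T) = -0.054·(T−10) [T>10 °C] = -0.8100
  Pd branch = 1.77·Pd^0.52·e^(0.02·RH+f) = 25.79 μm/a
  Sd branch = 0.102·Sd^0.62·e^(0.033·RH+0.04·T) = 31.83 μm/a
  sum: 25.79 + 31.83 → r_corr = 57.62 μm/a
Long-term exponent b (ISO 9224 Table 2, B1) = 0.523
  D(15) = 57.62 × 15^0.523 = 57.62 × 4.122 = 237.5 μm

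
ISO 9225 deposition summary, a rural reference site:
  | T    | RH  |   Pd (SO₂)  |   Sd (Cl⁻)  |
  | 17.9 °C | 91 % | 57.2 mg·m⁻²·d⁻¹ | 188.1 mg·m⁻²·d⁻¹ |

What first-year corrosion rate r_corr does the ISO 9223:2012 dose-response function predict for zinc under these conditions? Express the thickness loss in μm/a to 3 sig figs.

r_corr = 6.16 μm/a

zinc: f(T) = -0.071·(T−10) [T>10 °C] = -0.5609
  sulphur-dioxide contribution → 2.872 μm/a
  chloride contribution → 3.284 μm/a
  total first-year rate 6.156 μm/a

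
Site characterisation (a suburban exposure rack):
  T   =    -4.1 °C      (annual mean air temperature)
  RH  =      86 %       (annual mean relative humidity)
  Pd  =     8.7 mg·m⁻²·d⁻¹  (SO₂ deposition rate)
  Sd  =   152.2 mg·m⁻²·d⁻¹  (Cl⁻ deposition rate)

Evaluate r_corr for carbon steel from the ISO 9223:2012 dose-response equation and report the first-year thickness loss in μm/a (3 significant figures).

r_corr = 37.0 μm/a

carbon steel: f(T) = +0.150·(T−10) [T≤10 °C] = -2.1150
  SO₂ term: 1.77·8.7^0.52·exp(0.02·86-2.1150) = 3.673
  Cl⁻ term: 0.102·152.2^0.62·exp(0.033·86+0.04·-4.1) = 33.34
  r_corr = 3.673 + 33.34 = 37.02 μm/a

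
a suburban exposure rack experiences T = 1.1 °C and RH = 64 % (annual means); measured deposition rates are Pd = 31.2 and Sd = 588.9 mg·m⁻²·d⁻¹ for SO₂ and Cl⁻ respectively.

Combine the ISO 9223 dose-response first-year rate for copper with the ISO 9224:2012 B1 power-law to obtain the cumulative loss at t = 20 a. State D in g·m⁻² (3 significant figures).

copper: f(T) = +0.126·(T−10) [T≤10 °C] = -1.1214
  Pd branch = 0.0053·Pd^0.26·e^(0.059·RH+f) = 0.1843 μm/a
  Sd branch = 0.01025·Sd^0.27·e^(0.036·RH+0.049·T) = 0.6063 μm/a
  r_corr = 0.1843 + 0.6063 = 0.7906 μm/a
Long-term exponent b (ISO 9224 Table 2, B1) = 0.667
  D(20) = 0.7906 × 20^0.667 = 0.7906 × 7.375 = 5.831 μm
  Mass loss = 5.831 μm × 8.96 g/cm³ = 52.25 g·m⁻²

D(20) = 52.2 g·m⁻²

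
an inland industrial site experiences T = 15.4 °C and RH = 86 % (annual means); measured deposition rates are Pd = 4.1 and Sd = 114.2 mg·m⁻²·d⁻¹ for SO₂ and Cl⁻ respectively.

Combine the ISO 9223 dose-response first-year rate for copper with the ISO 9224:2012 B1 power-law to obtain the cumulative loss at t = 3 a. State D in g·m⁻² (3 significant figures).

D(3) = 47.1 g·m⁻²

copper: T>10 °C ⇒ hinge -0.080·(15.4−10) = -0.4320
  Pd branch = 0.0053·Pd^0.26·e^(0.059·RH+f) = 0.7936 μm/a
  Cl⁻ term: 0.01025·114.2^0.27·exp(0.036·86+0.049·15.4) = 1.732
  r_corr = 0.7936 + 1.732 = 2.526 μm/a
Long-term exponent b (ISO 9224 Table 2, B1) = 0.667
  D(3) = 2.526 × 3^0.667 = 2.526 × 2.081 = 5.256 μm
  Mass loss = 5.256 μm × 8.96 g/cm³ = 47.09 g·m⁻²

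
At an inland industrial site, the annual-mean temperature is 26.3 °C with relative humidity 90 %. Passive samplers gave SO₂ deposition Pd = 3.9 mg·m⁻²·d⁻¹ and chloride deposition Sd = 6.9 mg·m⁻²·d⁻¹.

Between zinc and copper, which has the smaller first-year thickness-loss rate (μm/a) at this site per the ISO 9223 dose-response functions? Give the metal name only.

zinc: T>10 °C ⇒ hinge -0.071·(26.3−10) = -1.1573
  sulphur-dioxide contribution → 0.4635 μm/a
  chloride contribution → 1.011 μm/a
  total first-year rate 1.474 μm/a
copper: f(T) = -0.080·(T−10) [T>10 °C] = -1.3040
  sulphur-dioxide contribution → 0.4147 μm/a
  chloride contribution → 1.6 μm/a
  ⇒ r_corr(copper) = 2.014 μm/a
Ordering by μm/a: copper (2.01) > zinc (1.47)

zinc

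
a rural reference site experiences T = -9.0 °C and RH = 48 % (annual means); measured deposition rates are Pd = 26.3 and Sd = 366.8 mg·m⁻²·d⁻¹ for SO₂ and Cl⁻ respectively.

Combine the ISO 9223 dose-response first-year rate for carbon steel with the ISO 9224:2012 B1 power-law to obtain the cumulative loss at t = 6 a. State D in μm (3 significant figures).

carbon steel: T≤10 °C ⇒ hinge +0.150·(-9.0−10) = -2.8500
  Pd branch = 1.77·Pd^0.52·e^(0.02·RH+f) = 1.464 μm/a
  Sd branch = 0.102·Sd^0.62·e^(0.033·RH+0.04·T) = 13.49 μm/a
  r_corr = 1.464 + 13.49 = 14.96 μm/a
Long-term exponent b (ISO 9224 Table 2, B1) = 0.523
  D(6) = 14.96 × 6^0.523 = 14.96 × 2.553 = 38.18 μm

D(6) = 38.2 μm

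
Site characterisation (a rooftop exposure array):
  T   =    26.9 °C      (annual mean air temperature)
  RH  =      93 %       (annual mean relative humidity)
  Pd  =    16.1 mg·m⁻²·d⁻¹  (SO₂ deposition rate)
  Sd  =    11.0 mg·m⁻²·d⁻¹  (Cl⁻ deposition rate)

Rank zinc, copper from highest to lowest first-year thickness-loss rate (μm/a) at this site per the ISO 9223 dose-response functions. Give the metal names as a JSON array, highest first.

zinc: temperature factor f = -0.071·(16.9) = -1.1999
  sulphur-dioxide contribution → 0.9515 μm/a
  chloride contribution → 1.422 μm/a
  ⇒ r_corr(zinc) = 2.373 μm/a
copper: temperature factor f = -0.080·(16.9) = -1.3520
  sulphur-dioxide contribution → 0.6821 μm/a
  chloride contribution → 2.081 μm/a
  ⇒ r_corr(copper) = 2.764 μm/a
Ordering by μm/a: copper (2.76) > zinc (2.37)

["copper", "zinc"]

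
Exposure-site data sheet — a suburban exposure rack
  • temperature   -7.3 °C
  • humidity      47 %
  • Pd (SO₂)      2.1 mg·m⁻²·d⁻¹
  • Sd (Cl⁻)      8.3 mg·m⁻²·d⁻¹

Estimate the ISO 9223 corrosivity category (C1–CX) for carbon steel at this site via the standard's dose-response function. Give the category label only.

carbon steel: T≤10 °C ⇒ hinge +0.150·(-7.3−10) = -2.5950
  sulphur-dioxide contribution → 0.4975 μm/a
  chloride contribution → 1.334 μm/a
  total first-year rate 1.832 μm/a
Category bounds: 1.3…25 μm/a bracket r_corr ⇒ C2

C2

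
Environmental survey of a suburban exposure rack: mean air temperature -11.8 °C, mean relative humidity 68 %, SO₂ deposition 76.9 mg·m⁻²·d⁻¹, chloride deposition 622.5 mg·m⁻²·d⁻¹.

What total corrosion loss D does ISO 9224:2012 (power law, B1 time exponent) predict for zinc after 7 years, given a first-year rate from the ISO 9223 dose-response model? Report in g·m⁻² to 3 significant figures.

D(7) = 45.2 g·m⁻²

zinc: f(T) = +0.038·(T−10) [T≤10 °C] = -0.8284
  SO₂ term: 0.0129·76.9^0.44·exp(0.046·68-0.8284) = 0.8692
  Cl⁻ term: 0.0175·622.5^0.57·exp(0.008·68+0.085·-11.8) = 0.4329
  sum: 0.8692 + 0.4329 → r_corr = 1.302 μm/a
Power-law: D(7) = r_corr · 7^0.813
  D(7) = 1.302 × 7^0.813 = 1.302 × 4.865 = 6.334 μm
  Mass loss = 6.334 μm × 7.14 g/cm³ = 45.23 g·m⁻²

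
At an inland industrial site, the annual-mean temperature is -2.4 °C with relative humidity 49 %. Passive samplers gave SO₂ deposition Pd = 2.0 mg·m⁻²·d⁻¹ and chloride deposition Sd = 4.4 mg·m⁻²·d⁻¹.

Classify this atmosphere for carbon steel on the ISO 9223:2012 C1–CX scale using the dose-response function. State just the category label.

C2

carbon steel: f(T) = +0.150·(T−10) [T≤10 °C] = -1.8600
  Pd branch = 1.77·Pd^0.52·e^(0.02·RH+f) = 1.053 μm/a
  Sd branch = 0.102·Sd^0.62·e^(0.033·RH+0.04·T) = 1.17 μm/a
  r_corr = 1.053 + 1.17 = 2.223 μm/a
ISO 9223 Table 2 (carbon steel): 1.3 < 2.22 ≤ 25 μm/a ⇒ C2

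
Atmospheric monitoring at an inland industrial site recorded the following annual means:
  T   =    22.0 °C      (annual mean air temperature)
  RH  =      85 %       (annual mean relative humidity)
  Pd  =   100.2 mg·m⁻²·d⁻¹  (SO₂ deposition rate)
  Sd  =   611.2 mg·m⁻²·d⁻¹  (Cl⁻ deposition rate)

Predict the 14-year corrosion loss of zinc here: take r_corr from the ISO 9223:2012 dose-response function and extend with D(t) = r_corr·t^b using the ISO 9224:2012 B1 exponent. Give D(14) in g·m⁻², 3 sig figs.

D(14) = 657 g·m⁻²

zinc: temperature factor f = -0.071·(12.0) = -0.8520
  sulphur-dioxide contribution → 2.085 μm/a
  chloride contribution → 8.682 μm/a
  ⇒ r_corr(zinc) = 10.77 μm/a
Power-law: D(14) = r_corr · 14^0.813
  D(14) = 10.77 × 14^0.813 = 10.77 × 8.547 = 92.02 μm
  Mass loss = 92.02 μm × 7.14 g/cm³ = 657 g·m⁻²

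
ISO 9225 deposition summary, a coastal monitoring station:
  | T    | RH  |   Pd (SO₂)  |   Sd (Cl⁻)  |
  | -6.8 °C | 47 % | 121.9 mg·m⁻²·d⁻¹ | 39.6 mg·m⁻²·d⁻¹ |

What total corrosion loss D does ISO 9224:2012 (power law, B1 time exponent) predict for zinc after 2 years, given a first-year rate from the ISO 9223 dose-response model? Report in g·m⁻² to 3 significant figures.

zinc: temperature factor f = +0.038·(-16.8) = -0.6384
  SO₂ term: 0.0129·121.9^0.44·exp(0.046·47-0.6384) = 0.4899
  Sd branch = 0.0175·Sd^0.57·e^(0.008·RH+0.085·T) = 0.1164 μm/a
  sum: 0.4899 + 0.1164 → r_corr = 0.6063 μm/a
Power-law: D(2) = r_corr · 2^0.813
  D(2) = 0.6063 × 2^0.813 = 0.6063 × 1.757 = 1.065 μm
  Mass loss = 1.065 μm × 7.14 g/cm³ = 7.606 g·m⁻²

D(2) = 7.61 g·m⁻²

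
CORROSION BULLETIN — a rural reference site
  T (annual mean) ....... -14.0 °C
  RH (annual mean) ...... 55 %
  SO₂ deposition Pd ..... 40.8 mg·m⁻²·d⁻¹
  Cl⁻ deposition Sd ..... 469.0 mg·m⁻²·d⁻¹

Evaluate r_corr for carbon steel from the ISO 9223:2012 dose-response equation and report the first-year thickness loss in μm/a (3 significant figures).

r_corr = 17.2 μm/a

carbon steel: T≤10 °C ⇒ hinge +0.150·(-14.0−10) = -3.6000
  SO₂ term: 1.77·40.8^0.52·exp(0.02·55-3.6000) = 0.9995
  Cl⁻ term: 0.102·469.0^0.62·exp(0.033·55+0.04·-14.0) = 16.21
  sum: 0.9995 + 16.21 → r_corr = 17.21 μm/a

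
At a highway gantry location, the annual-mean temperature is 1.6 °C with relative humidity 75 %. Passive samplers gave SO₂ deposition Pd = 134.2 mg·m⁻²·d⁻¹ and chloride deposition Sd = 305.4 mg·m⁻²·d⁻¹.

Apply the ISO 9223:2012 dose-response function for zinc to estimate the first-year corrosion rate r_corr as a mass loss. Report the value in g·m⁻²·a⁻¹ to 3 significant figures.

r_corr = 25.0 g·m⁻²·a⁻¹

zinc: temperature factor f = +0.038·(-8.4) = -0.3192
  sulphur-dioxide contribution → 2.55 μm/a
  chloride contribution → 0.9529 μm/a
  ⇒ r_corr(zinc) = 3.503 μm/a
Convert to mass loss: 3.503 μm/a × 7.14 g/cm³ = 25.01 g·m⁻²·a⁻¹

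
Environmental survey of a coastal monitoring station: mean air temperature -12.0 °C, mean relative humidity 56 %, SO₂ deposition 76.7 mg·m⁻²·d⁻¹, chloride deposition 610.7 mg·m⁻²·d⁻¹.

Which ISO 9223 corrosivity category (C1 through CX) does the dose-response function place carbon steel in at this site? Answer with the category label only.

carbon steel: T≤10 °C ⇒ hinge +0.150·(-12.0−10) = -3.3000
  sulphur-dioxide contribution → 1.911 μm/a
  chloride contribution → 21.38 μm/a
  total first-year rate 23.29 μm/a
23.3 μm/a falls in (1.3, 25] for carbon steel → category C2

C2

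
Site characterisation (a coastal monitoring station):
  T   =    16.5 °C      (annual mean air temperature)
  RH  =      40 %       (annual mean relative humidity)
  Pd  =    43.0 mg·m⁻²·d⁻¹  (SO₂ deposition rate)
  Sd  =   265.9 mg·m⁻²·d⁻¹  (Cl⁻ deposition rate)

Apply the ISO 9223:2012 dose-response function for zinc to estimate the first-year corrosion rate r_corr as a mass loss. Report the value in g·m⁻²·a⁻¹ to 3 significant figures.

zinc: f(T) = -0.071·(T−10) [T>10 °C] = -0.4615
  Pd branch = 0.0129·Pd^0.44·e^(0.046·RH+f) = 0.2679 μm/a
  Sd branch = 0.0175·Sd^0.57·e^(0.008·RH+0.085·T) = 2.362 μm/a
  r_corr = 0.2679 + 2.362 = 2.629 μm/a
Convert to mass loss: 2.629 μm/a × 7.14 g/cm³ = 18.77 g·m⁻²·a⁻¹

r_corr = 18.8 g·m⁻²·a⁻¹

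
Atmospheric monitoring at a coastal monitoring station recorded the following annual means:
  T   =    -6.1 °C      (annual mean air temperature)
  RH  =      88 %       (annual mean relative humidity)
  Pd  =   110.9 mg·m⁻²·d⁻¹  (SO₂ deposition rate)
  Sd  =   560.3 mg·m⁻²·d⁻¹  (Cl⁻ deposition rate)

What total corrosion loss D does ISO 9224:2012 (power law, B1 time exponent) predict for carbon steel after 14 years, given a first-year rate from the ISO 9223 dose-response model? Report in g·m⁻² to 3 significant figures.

D(14) = 2.63e+03 g·m⁻²

carbon steel: f(T) = +0.150·(T−10) [T≤10 °C] = -2.4150
  sulphur-dioxide contribution → 10.64 μm/a
  chloride contribution → 73.76 μm/a
  total first-year rate 84.4 μm/a
ISO 9224: D(t) = r_corr · t^b with b = 0.523 (carbon steel, B1)
  D(14) = 84.4 × 14^0.523 = 84.4 × 3.976 = 335.6 μm
  Mass loss = 335.6 μm × 7.85 g/cm³ = 2634 g·m⁻²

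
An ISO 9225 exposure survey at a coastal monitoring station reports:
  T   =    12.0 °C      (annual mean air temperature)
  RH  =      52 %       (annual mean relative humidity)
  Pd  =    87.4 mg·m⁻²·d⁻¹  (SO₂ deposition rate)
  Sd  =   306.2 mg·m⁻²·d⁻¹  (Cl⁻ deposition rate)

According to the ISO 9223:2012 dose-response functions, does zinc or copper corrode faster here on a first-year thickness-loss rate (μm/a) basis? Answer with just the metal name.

zinc: T>10 °C ⇒ hinge -0.071·(12.0−10) = -0.1420
  sulphur-dioxide contribution → 0.875 μm/a
  chloride contribution → 1.922 μm/a
  total first-year rate 2.797 μm/a
copper: f(T) = -0.080·(T−10) [T>10 °C] = -0.1600
  sulphur-dioxide contribution → 0.3105 μm/a
  chloride contribution → 0.5627 μm/a
  ⇒ r_corr(copper) = 0.8732 μm/a
Ordering by μm/a: zinc (2.8) > copper (0.873)

zinc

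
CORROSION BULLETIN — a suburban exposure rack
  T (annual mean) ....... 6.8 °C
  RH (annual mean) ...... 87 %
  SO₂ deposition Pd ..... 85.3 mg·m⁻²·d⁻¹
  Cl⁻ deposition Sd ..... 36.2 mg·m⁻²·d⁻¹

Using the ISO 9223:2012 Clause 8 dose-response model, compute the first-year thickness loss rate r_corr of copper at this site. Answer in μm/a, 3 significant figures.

copper: f(T) = +0.126·(T−10) [T≤10 °C] = -0.4032
  Pd branch = 0.0053·Pd^0.26·e^(0.059·RH+f) = 1.907 μm/a
  Sd branch = 0.01025·Sd^0.27·e^(0.036·RH+0.049·T) = 0.864 μm/a
  r_corr = 1.907 + 0.864 = 2.771 μm/a

r_corr = 2.77 μm/a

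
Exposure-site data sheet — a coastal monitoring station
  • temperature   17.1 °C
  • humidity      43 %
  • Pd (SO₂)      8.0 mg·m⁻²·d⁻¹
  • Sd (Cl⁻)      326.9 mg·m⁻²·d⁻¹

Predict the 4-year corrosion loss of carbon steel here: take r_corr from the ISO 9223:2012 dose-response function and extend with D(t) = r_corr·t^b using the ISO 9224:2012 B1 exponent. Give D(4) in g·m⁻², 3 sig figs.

carbon steel: f(T) = -0.054·(T−10) [T>10 °C] = -0.3834
  Pd branch = 1.77·Pd^0.52·e^(0.02·RH+f) = 8.406 μm/a
  Cl⁻ term: 0.102·326.9^0.62·exp(0.033·43+0.04·17.1) = 30.26
  r_corr = 8.406 + 30.26 = 38.66 μm/a
Long-term exponent b (ISO 9224 Table 2, B1) = 0.523
  D(4) = 38.66 × 4^0.523 = 38.66 × 2.065 = 79.83 μm
  Mass loss = 79.83 μm × 7.85 g/cm³ = 626.7 g·m⁻²

D(4) = 627 g·m⁻²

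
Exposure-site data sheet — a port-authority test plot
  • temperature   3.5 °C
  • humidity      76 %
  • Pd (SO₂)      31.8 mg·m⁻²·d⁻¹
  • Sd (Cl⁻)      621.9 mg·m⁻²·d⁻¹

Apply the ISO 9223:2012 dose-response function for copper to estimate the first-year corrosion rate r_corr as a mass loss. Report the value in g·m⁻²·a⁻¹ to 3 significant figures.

copper: temperature factor f = +0.126·(-6.5) = -0.8190
  Pd branch = 0.0053·Pd^0.26·e^(0.059·RH+f) = 0.5089 μm/a
  Sd branch = 0.01025·Sd^0.27·e^(0.036·RH+0.049·T) = 1.066 μm/a
  sum: 0.5089 + 1.066 → r_corr = 1.575 μm/a
Convert to mass loss: 1.575 μm/a × 8.96 g/cm³ = 14.11 g·m⁻²·a⁻¹

r_corr = 14.1 g·m⁻²·a⁻¹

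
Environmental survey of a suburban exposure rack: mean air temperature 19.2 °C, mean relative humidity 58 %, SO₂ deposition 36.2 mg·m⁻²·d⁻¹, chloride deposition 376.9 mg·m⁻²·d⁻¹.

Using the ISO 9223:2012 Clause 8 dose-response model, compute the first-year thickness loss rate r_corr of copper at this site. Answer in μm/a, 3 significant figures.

copper: temperature factor f = -0.080·(9.2) = -0.7360
  Pd branch = 0.0053·Pd^0.26·e^(0.059·RH+f) = 0.1977 μm/a
  Cl⁻ term: 0.01025·376.9^0.27·exp(0.036·58+0.049·19.2) = 1.051
  sum: 0.1977 + 1.051 → r_corr = 1.249 μm/a

r_corr = 1.25 μm/a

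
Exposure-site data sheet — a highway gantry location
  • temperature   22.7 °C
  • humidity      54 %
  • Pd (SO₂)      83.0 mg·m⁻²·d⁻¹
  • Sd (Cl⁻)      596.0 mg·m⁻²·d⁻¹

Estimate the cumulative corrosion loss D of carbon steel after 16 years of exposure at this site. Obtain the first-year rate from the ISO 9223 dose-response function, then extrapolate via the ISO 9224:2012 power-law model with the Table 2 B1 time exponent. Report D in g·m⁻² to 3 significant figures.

carbon steel: temperature factor f = -0.054·(12.7) = -0.6858
  Pd branch = 1.77·Pd^0.52·e^(0.02·RH+f) = 26.13 μm/a
  Cl⁻ term: 0.102·596.0^0.62·exp(0.033·54+0.04·22.7) = 78.98
  r_corr = 26.13 + 78.98 = 105.1 μm/a
ISO 9224: D(t) = r_corr · t^b with b = 0.523 (carbon steel, B1)
  D(16) = 105.1 × 16^0.523 = 105.1 × 4.263 = 448.1 μm
  Mass loss = 448.1 μm × 7.85 g/cm³ = 3518 g·m⁻²

D(16) = 3.52e+03 g·m⁻²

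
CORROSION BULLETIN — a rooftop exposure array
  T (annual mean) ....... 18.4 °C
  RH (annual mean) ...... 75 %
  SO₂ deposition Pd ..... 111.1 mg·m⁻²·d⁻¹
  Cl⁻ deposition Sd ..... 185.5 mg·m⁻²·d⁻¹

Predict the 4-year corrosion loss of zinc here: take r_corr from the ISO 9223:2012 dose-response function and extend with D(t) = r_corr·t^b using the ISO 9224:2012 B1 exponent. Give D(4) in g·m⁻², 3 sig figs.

zinc: f(T) = -0.071·(T−10) [T>10 °C] = -0.5964
  SO₂ term: 0.0129·111.1^0.44·exp(0.046·75-0.5964) = 1.778
  Sd branch = 0.0175·Sd^0.57·e^(0.008·RH+0.085·T) = 2.991 μm/a
  sum: 1.778 + 2.991 → r_corr = 4.769 μm/a
Long-term exponent b (ISO 9224 Table 2, B1) = 0.813
  D(4) = 4.769 × 4^0.813 = 4.769 × 3.087 = 14.72 μm
  Mass loss = 14.72 μm × 7.14 g/cm³ = 105.1 g·m⁻²

D(4) = 105 g·m⁻²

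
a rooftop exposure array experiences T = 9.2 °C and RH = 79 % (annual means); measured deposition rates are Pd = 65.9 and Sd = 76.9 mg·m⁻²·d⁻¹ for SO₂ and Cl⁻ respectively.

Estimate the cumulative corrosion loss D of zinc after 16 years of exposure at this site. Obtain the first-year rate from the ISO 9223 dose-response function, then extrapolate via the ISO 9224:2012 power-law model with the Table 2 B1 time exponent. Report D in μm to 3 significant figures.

D(16) = 36.6 μm

zinc: f(T) = +0.038·(T−10) [T≤10 °C] = -0.0304
  Pd branch = 0.0129·Pd^0.44·e^(0.046·RH+f) = 2.992 μm/a
  Cl⁻ term: 0.0175·76.9^0.57·exp(0.008·79+0.085·9.2) = 0.8553
  sum: 2.992 + 0.8553 → r_corr = 3.847 μm/a
ISO 9224: D(t) = r_corr · t^b with b = 0.813 (zinc, B1)
  D(16) = 3.847 × 16^0.813 = 3.847 × 9.527 = 36.65 μm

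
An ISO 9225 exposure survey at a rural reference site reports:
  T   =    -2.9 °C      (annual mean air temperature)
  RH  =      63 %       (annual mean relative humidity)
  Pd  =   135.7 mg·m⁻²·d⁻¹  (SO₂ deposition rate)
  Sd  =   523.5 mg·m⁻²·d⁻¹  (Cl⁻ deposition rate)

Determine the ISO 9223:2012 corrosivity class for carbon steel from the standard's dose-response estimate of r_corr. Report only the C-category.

carbon steel: temperature factor f = +0.150·(-12.9) = -1.9350
  SO₂ term: 1.77·135.7^0.52·exp(0.02·63-1.9350) = 11.58
  Sd branch = 0.102·Sd^0.62·e^(0.033·RH+0.04·T) = 35.22 μm/a
  sum: 11.58 + 35.22 → r_corr = 46.81 μm/a
46.8 μm/a falls in (25, 50] for carbon steel → category C3

C3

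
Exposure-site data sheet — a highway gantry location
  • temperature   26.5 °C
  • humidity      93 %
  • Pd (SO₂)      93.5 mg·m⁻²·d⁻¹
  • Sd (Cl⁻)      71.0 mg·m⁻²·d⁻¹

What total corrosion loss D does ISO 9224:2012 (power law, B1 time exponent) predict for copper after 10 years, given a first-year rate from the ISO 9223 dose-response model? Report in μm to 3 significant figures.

copper: f(T) = -0.080·(T−10) [T>10 °C] = -1.3200
  Pd branch = 0.0053·Pd^0.26·e^(0.059·RH+f) = 1.113 μm/a
  Cl⁻ term: 0.01025·71.0^0.27·exp(0.036·93+0.049·26.5) = 3.377
  sum: 1.113 + 3.377 → r_corr = 4.49 μm/a
ISO 9224: D(t) = r_corr · t^b with b = 0.667 (copper, B1)
  D(10) = 4.49 × 10^0.667 = 4.49 × 4.645 = 20.85 μm

D(10) = 20.9 μm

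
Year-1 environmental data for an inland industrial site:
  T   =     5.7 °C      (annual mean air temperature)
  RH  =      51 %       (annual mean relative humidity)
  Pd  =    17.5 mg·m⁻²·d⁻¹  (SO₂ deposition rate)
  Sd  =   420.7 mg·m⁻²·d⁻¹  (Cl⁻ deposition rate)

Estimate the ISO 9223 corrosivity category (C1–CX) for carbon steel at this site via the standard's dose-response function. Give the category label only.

carbon steel: T≤10 °C ⇒ hinge +0.150·(5.7−10) = -0.6450
  SO₂ term: 1.77·17.5^0.52·exp(0.02·51-0.6450) = 11.41
  Cl⁻ term: 0.102·420.7^0.62·exp(0.033·51+0.04·5.7) = 29.2
  sum: 11.41 + 29.2 → r_corr = 40.61 μm/a
40.6 μm/a falls in (25, 50] for carbon steel → category C3

C3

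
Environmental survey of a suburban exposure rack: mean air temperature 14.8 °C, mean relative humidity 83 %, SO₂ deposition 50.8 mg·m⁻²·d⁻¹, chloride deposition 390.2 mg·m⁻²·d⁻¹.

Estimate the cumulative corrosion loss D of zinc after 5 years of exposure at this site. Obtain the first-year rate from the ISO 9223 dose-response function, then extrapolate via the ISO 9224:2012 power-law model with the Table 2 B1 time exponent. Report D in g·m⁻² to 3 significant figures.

zinc: T>10 °C ⇒ hinge -0.071·(14.8−10) = -0.3408
  Pd branch = 0.0129·Pd^0.44·e^(0.046·RH+f) = 2.351 μm/a
  Sd branch = 0.0175·Sd^0.57·e^(0.008·RH+0.085·T) = 3.587 μm/a
  sum: 2.351 + 3.587 → r_corr = 5.939 μm/a
ISO 9224: D(t) = r_corr · t^b with b = 0.813 (zinc, B1)
  D(5) = 5.939 × 5^0.813 = 5.939 × 3.701 = 21.98 μm
  Mass loss = 21.98 μm × 7.14 g/cm³ = 156.9 g·m⁻²

D(5) = 157 g·m⁻²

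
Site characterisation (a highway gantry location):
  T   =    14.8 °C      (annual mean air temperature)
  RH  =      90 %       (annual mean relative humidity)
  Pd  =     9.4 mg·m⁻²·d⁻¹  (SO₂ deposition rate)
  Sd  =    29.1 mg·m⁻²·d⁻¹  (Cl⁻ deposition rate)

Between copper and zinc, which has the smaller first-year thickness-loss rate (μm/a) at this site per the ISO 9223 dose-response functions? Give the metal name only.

zinc

copper: T>10 °C ⇒ hinge -0.080·(14.8−10) = -0.3840
  SO₂ term: 0.0053·9.4^0.26·exp(0.059·90-0.3840) = 1.308
  Sd branch = 0.01025·Sd^0.27·e^(0.036·RH+0.049·T) = 1.343 μm/a
  sum: 1.308 + 1.343 → r_corr = 2.651 μm/a
zinc: T>10 °C ⇒ hinge -0.071·(14.8−10) = -0.3408
  SO₂ term: 0.0129·9.4^0.44·exp(0.046·90-0.3408) = 1.544
  Sd branch = 0.0175·Sd^0.57·e^(0.008·RH+0.085·T) = 0.864 μm/a
  r_corr = 1.544 + 0.864 = 2.408 μm/a
Ordering by μm/a: copper (2.65) > zinc (2.41)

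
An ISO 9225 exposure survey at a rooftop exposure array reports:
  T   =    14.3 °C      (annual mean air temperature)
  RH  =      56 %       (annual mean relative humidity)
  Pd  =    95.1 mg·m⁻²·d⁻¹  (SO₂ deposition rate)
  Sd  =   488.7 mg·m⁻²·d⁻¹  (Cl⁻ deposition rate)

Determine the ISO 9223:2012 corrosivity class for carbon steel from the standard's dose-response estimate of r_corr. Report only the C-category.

C5

carbon steel: T>10 °C ⇒ hinge -0.054·(14.3−10) = -0.2322
  sulphur-dioxide contribution → 45.94 μm/a
  chloride contribution → 53.31 μm/a
  total first-year rate 99.25 μm/a
99.2 μm/a falls in (80, 200] for carbon steel → category C5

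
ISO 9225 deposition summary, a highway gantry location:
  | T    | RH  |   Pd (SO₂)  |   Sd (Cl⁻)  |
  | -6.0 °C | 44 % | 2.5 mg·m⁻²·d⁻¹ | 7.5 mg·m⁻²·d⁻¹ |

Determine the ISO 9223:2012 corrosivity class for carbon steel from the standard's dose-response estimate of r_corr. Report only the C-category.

C2

carbon steel: f(T) = +0.150·(T−10) [T≤10 °C] = -2.4000
  SO₂ term: 1.77·2.5^0.52·exp(0.02·44-2.4000) = 0.6234
  Sd branch = 0.102·Sd^0.62·e^(0.033·RH+0.04·T) = 1.195 μm/a
  r_corr = 0.6234 + 1.195 = 1.819 μm/a
1.82 μm/a falls in (1.3, 25] for carbon steel → category C2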